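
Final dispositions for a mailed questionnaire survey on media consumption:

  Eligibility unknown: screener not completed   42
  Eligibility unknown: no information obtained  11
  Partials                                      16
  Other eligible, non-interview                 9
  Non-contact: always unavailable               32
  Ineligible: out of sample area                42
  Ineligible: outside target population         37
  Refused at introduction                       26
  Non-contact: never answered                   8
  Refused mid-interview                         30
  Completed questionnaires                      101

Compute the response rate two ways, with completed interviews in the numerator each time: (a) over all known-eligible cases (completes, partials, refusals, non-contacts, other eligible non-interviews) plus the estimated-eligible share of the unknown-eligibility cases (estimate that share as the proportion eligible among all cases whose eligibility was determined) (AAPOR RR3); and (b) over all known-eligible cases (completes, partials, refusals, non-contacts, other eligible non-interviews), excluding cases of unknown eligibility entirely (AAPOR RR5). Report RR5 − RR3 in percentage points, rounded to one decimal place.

6.8

Refusals = 26 + 30 = 56
Never reached = 8 + 32 = 40
Eligibility not determined = 42 + 11 = 53
Ineligible = 37 + 42 = 79
Num → 101
Known eligible → 101 + 16 + 56 + 40 + 9 = 222
e = 222 / (222 + 79) = 222 / 301 = 0.7375
Estimated eligible among unknowns → 0.7375 × 53 = 39.09
Denom → 222 + 39.09 = 261.09
RR3 = 101 / 261.09 = 0.3868
Denom → 101 + 16 + 56 + 40 + 9 = 222
RR5 = 101 / 222 = 0.4550
Difference = 45.50 − 38.68 = 6.82 percentage points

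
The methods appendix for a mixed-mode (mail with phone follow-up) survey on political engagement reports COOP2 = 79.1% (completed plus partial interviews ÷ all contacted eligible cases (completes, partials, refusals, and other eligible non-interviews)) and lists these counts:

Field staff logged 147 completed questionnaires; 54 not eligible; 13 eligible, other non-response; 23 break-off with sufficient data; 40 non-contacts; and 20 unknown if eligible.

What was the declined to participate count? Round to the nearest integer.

32

Num: 147 + 23 = 170
COOP2 = 170 / D = 0.791
D = 170 / 0.791 = 214.9
Other denominator terms total 183
declined to participate = 214.9 − 183 ≈ 32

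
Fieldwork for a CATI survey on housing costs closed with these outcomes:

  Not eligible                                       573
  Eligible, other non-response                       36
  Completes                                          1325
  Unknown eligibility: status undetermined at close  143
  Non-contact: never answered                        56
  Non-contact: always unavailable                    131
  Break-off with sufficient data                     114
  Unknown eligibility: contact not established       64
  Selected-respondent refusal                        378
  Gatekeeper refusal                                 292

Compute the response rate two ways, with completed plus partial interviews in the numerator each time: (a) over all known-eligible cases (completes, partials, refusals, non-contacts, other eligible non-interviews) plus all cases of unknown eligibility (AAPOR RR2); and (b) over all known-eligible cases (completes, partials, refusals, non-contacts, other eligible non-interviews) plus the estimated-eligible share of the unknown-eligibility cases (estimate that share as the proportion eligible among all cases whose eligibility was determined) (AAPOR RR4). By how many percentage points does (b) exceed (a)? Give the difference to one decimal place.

Refused = 292 + 378 = 670
Non-contacts = 56 + 131 = 187
Unknown if eligible = 64 + 143 = 207
Top = 1325 + 114 = 1439
Denom = 1325 + 114 + 670 + 187 + 36 + 207 = 2539
RR2 = 1439 / 2539 = 0.5668
Known eligible = 1325 + 114 + 670 + 187 + 36 = 2332
e = 2332 / (2332 + 573) = 2332 / 2905 = 0.8028
e × U = 0.8028 × 207 = 166.18
Denom = 2332 + 166.18 = 2498.18
RR4 = 1439 / 2498.18 = 0.5760
Difference = 57.60 − 56.68 = 0.92 percentage points

0.9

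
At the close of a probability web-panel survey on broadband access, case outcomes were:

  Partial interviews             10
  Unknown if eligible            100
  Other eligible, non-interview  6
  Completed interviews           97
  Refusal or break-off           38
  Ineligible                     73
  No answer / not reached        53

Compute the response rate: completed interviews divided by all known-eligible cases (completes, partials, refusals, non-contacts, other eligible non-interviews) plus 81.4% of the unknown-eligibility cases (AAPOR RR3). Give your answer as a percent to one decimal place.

Numerator = 97
Known eligible = 97 + 10 + 38 + 53 + 6 = 204
e × U = 0.8140 × 100 = 81.40
Denominator = 204 + 81.40 = 285.40
RR3 = 97 / 285.40 = 0.3399

34.0%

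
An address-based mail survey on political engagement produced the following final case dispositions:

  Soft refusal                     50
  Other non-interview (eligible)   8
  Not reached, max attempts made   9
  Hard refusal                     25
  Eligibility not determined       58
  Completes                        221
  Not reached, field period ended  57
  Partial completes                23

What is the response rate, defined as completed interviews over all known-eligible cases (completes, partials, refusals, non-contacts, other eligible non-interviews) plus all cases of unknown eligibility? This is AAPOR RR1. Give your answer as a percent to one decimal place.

Refusals = 25 + 50 = 75
No contact after all attempts = 57 + 9 = 66
Numerator: 221
Base: 221 + 23 + 75 + 66 + 8 + 58 = 451
RR1 = 221 / 451 = 0.4900

49.0%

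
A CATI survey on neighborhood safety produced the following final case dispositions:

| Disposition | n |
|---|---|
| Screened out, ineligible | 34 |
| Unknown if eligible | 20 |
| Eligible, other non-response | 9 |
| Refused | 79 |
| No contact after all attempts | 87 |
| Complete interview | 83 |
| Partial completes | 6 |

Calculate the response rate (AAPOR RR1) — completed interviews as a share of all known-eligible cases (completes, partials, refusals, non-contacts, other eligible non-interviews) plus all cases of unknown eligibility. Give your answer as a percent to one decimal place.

Top = 83
Base = 83 + 6 + 79 + 87 + 9 + 20 = 284
RR1 = 83 / 284 = 0.2923

29.2%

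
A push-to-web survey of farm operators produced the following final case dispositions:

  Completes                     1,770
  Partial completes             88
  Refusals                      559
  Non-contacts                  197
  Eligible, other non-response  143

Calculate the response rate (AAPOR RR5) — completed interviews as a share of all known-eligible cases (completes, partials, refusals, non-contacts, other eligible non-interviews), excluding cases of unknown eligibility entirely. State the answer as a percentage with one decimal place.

64.2%

Top → 1770
Denom → 1770 + 88 + 559 + 197 + 143 = 2757
RR5 = 1770 / 2757 = 0.6420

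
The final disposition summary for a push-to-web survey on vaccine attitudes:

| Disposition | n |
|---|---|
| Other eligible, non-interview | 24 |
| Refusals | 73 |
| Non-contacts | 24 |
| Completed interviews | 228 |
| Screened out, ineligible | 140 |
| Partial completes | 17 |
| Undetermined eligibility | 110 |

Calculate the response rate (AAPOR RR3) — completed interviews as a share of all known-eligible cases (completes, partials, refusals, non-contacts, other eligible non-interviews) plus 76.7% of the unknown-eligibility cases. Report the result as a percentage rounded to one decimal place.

50.6%

Top → 228
Determined eligible → 228 + 17 + 73 + 24 + 24 = 366
e × U → 0.7670 × 110 = 84.37
Denom → 366 + 84.37 = 450.37
RR3 = 228 / 450.37 = 0.5063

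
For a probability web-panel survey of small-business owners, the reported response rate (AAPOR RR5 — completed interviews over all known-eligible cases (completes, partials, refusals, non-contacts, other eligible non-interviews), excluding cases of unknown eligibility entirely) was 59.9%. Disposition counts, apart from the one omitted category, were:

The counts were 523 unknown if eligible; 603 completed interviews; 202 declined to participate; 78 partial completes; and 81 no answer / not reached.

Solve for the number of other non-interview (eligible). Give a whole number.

RR5 = 603 / D = 0.599
D = 603 / 0.599 = 1006.7
Remaining denominator categories sum to 964
other non-interview (eligible) = 1006.7 − 964 ≈ 43

43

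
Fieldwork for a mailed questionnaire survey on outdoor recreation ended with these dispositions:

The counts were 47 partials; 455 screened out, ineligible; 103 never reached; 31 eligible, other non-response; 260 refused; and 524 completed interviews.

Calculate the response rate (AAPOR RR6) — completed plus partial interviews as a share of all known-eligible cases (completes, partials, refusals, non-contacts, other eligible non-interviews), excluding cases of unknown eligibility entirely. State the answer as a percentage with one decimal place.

Numerator = 524 + 47 = 571
Denominator = 524 + 47 + 260 + 103 + 31 = 965
RR6 = 571 / 965 = 0.5917

59.2%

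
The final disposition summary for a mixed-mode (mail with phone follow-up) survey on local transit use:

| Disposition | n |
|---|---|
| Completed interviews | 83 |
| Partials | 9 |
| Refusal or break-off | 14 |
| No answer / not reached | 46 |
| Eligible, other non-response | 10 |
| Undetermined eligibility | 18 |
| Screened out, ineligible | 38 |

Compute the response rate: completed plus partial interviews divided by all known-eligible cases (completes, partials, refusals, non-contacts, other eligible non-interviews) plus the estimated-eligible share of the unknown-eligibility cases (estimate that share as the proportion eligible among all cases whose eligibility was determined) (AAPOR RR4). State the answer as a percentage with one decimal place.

52.1%

Numerator = 83 + 9 = 92
Determined eligible = 83 + 9 + 14 + 46 + 10 = 162
e = 162 / (162 + 38) = 162 / 200 = 0.8100
e × U = 0.8100 × 18 = 14.58
Base = 162 + 14.58 = 176.58
RR4 = 92 / 176.58 = 0.5210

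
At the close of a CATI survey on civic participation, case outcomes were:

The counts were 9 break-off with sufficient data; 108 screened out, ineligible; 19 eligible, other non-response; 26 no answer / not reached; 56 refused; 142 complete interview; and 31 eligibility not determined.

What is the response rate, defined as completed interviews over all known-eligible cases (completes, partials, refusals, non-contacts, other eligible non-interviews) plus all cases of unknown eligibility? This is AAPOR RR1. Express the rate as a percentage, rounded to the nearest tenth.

50.2%

Top → 142
Denom → 142 + 9 + 56 + 26 + 19 + 31 = 283
RR1 = 142 / 283 = 0.5018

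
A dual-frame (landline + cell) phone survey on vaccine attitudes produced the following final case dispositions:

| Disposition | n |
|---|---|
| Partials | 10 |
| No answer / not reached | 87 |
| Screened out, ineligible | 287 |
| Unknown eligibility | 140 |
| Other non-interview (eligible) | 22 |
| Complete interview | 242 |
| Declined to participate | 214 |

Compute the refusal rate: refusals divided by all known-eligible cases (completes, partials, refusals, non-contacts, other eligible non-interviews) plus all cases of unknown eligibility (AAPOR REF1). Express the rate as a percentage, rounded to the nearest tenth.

29.9%

Top → 214
Denominator → 242 + 10 + 214 + 87 + 22 + 140 = 715
REF1 = 214 / 715 = 0.2993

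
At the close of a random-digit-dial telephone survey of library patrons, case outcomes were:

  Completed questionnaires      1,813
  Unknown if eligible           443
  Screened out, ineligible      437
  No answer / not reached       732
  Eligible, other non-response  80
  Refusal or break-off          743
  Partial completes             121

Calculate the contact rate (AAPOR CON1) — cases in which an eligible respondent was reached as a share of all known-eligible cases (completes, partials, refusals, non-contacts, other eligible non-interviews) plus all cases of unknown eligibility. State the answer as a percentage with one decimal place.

Top = 1813 + 121 + 743 + 80 = 2757
Denominator = 1813 + 121 + 743 + 732 + 80 + 443 = 3932
CON1 = 2757 / 3932 = 0.7012

70.1%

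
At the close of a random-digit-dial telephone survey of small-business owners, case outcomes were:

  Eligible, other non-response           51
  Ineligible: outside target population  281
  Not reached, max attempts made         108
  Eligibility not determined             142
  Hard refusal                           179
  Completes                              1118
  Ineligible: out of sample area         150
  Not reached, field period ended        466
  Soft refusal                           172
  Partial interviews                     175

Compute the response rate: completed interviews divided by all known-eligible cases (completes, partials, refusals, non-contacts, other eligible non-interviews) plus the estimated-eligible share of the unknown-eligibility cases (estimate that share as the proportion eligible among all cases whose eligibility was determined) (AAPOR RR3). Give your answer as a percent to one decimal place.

46.8%

Declined to participate = 179 + 172 = 351
No contact after all attempts = 466 + 108 = 574
Ineligible = 281 + 150 = 431
Num = 1118
Known eligible = 1118 + 175 + 351 + 574 + 51 = 2269
e = 2269 / (2269 + 431) = 2269 / 2700 = 0.8404
Eligible share of unknowns = 0.8404 × 142 = 119.34
Base = 2269 + 119.34 = 2388.34
RR3 = 1118 / 2388.34 = 0.4681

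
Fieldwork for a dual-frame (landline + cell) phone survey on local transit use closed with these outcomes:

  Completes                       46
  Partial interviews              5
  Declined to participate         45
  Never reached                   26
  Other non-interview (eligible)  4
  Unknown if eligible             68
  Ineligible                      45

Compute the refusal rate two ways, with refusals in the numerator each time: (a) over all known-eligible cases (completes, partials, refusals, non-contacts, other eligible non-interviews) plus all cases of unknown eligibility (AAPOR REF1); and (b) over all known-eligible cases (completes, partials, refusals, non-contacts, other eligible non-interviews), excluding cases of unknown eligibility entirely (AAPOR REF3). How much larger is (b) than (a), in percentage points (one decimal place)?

Num → 45
Base → 46 + 5 + 45 + 26 + 4 + 68 = 194
REF1 = 45 / 194 = 0.2320
Base → 46 + 5 + 45 + 26 + 4 = 126
REF3 = 45 / 126 = 0.3571
Difference = 35.71 − 23.20 = 12.51 percentage points

12.5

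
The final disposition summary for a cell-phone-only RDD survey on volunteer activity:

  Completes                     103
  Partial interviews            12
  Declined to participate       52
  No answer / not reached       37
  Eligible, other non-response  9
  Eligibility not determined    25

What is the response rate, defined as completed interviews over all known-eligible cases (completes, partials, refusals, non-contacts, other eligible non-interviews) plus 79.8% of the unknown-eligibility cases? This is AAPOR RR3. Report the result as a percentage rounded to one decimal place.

Num = 103
Eligible (known) = 103 + 12 + 52 + 37 + 9 = 213
Estimated eligible among unknowns = 0.7980 × 25 = 19.95
Denominator = 213 + 19.95 = 232.95
RR3 = 103 / 232.95 = 0.4422

44.2%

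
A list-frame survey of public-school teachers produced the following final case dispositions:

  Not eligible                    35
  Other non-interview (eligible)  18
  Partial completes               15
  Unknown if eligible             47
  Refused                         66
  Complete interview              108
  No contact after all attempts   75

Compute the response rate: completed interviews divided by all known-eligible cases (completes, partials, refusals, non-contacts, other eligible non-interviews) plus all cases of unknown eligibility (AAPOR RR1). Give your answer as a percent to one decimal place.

32.8%

Top = 108
Denominator = 108 + 15 + 66 + 75 + 18 + 47 = 329
RR1 = 108 / 329 = 0.3283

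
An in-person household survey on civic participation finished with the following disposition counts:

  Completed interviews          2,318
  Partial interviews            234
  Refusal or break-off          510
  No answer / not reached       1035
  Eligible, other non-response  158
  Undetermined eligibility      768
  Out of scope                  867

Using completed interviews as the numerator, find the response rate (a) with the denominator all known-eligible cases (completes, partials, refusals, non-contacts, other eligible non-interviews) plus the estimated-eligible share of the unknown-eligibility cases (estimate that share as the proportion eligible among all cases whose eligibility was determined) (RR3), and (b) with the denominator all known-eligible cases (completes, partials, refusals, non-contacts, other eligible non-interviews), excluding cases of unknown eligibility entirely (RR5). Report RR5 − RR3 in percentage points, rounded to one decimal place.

7.1

Top: 2318
Eligible (known): 2318 + 234 + 510 + 1035 + 158 = 4255
e = 4255 / (4255 + 867) = 4255 / 5122 = 0.8307
Estimated eligible among unknowns: 0.8307 × 768 = 637.98
Denom: 4255 + 637.98 = 4892.98
RR3 = 2318 / 4892.98 = 0.4737
Denom: 2318 + 234 + 510 + 1035 + 158 = 4255
RR5 = 2318 / 4255 = 0.5448
Difference = 54.48 − 47.37 = 7.11 percentage points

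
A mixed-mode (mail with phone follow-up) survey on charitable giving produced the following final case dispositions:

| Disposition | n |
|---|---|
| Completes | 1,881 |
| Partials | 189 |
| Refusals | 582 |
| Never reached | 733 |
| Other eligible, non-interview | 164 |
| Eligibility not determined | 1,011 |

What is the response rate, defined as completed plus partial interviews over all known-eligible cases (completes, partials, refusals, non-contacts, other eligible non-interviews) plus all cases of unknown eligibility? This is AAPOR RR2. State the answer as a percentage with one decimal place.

45.4%

Numerator: 1881 + 189 = 2070
Base: 1881 + 189 + 582 + 733 + 164 + 1011 = 4560
RR2 = 2070 / 4560 = 0.4539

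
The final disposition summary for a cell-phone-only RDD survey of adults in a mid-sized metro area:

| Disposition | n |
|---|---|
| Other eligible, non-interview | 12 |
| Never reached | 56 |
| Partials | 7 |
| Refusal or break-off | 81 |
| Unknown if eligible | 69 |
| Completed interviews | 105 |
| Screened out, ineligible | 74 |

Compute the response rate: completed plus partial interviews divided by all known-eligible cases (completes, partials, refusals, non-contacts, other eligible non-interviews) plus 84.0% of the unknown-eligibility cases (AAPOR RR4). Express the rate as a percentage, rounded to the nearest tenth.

35.1%

Top → 105 + 7 = 112
Determined eligible → 105 + 7 + 81 + 56 + 12 = 261
Eligible share of unknowns → 0.8400 × 69 = 57.96
Denominator → 261 + 57.96 = 318.96
RR4 = 112 / 318.96 = 0.3511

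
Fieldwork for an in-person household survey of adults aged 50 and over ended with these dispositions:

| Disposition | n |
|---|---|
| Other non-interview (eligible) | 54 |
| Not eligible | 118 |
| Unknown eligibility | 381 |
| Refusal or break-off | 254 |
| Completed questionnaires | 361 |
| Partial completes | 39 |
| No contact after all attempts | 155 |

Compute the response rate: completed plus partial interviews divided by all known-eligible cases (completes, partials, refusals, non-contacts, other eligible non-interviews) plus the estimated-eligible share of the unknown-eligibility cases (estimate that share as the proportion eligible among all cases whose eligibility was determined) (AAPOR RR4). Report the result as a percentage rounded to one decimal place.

33.4%

Top = 361 + 39 = 400
Known eligible = 361 + 39 + 254 + 155 + 54 = 863
e = 863 / (863 + 118) = 863 / 981 = 0.8797
Eligible share of unknowns = 0.8797 × 381 = 335.17
Base = 863 + 335.17 = 1198.17
RR4 = 400 / 1198.17 = 0.3338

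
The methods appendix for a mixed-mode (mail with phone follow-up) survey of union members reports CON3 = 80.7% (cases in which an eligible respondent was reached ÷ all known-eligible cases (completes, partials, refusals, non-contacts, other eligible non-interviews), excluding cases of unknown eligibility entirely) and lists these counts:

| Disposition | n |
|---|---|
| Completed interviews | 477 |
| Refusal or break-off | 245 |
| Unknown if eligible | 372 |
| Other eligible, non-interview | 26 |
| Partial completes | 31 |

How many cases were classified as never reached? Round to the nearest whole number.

186

Num → 477 + 31 + 245 + 26 = 779
CON3 = 779 / D = 0.807
D = 779 / 0.807 = 965.3
Other denominator terms total 779
never reached = 965.3 − 779 ≈ 186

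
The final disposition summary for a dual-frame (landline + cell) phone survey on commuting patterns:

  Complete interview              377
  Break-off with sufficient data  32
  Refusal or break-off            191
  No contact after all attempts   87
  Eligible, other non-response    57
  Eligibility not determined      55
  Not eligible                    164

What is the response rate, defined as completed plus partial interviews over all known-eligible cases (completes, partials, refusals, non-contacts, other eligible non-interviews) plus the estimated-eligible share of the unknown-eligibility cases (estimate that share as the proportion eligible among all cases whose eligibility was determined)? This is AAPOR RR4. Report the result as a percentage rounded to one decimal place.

51.8%

Numerator = 377 + 32 = 409
Determined eligible = 377 + 32 + 191 + 87 + 57 = 744
e = 744 / (744 + 164) = 744 / 908 = 0.8194
e × U = 0.8194 × 55 = 45.07
Denom = 744 + 45.07 = 789.07
RR4 = 409 / 789.07 = 0.5183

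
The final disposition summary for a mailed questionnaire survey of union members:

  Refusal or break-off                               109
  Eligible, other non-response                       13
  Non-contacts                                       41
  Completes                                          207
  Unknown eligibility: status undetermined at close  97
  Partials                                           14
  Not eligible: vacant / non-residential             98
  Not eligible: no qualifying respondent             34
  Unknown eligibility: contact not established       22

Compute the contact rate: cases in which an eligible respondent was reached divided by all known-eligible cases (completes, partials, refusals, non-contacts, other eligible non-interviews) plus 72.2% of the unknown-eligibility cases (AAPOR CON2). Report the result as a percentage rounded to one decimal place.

Eligibility not determined = 22 + 97 = 119
Not eligible = 34 + 98 = 132
Num = 207 + 14 + 109 + 13 = 343
Known eligible = 207 + 14 + 109 + 41 + 13 = 384
e × U = 0.7220 × 119 = 85.92
Denom = 384 + 85.92 = 469.92
CON2 = 343 / 469.92 = 0.7299

73.0%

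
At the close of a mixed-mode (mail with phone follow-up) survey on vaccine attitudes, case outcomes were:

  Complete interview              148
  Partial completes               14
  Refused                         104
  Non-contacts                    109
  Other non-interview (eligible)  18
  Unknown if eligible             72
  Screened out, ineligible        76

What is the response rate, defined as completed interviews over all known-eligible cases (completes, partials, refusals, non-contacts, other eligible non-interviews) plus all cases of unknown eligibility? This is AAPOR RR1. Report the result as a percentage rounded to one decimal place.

31.8%

Top → 148
Base → 148 + 14 + 104 + 109 + 18 + 72 = 465
RR1 = 148 / 465 = 0.3183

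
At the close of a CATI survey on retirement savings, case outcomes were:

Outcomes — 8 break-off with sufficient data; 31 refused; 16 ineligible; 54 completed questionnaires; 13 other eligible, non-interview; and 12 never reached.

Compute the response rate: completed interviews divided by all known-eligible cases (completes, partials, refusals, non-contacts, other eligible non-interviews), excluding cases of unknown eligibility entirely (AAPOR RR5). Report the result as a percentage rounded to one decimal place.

Top → 54
Denom → 54 + 8 + 31 + 12 + 13 = 118
RR5 = 54 / 118 = 0.4576

45.8%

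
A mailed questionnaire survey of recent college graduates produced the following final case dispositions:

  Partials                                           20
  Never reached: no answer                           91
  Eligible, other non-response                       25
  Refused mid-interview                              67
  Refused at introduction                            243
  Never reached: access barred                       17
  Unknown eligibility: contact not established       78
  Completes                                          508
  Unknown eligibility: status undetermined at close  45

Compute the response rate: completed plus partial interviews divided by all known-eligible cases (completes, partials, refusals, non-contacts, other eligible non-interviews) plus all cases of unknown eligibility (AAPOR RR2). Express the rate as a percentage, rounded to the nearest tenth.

48.3%

Declined to participate = 243 + 67 = 310
No contact after all attempts = 91 + 17 = 108
Eligibility not determined = 78 + 45 = 123
Numerator = 508 + 20 = 528
Base = 508 + 20 + 310 + 108 + 25 + 123 = 1094
RR2 = 528 / 1094 = 0.4826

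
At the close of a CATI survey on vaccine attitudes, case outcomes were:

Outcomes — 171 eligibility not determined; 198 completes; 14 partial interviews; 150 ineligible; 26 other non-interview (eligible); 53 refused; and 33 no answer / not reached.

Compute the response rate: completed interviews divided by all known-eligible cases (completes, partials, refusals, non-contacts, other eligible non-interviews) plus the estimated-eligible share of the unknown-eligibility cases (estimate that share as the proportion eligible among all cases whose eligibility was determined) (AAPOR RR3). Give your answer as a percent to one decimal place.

Num = 198
Eligible (known) = 198 + 14 + 53 + 33 + 26 = 324
e = 324 / (324 + 150) = 324 / 474 = 0.6835
Estimated eligible among unknowns = 0.6835 × 171 = 116.88
Denominator = 324 + 116.88 = 440.88
RR3 = 198 / 440.88 = 0.4491

44.9%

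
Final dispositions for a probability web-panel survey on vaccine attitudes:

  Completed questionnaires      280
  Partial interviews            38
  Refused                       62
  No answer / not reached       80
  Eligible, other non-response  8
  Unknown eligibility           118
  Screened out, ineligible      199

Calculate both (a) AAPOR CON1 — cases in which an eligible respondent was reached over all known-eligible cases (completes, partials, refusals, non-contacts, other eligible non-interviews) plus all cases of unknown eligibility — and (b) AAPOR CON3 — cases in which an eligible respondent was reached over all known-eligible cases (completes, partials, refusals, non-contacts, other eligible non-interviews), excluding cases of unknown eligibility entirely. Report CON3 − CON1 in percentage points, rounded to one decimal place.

Numerator = 280 + 38 + 62 + 8 = 388
Base = 280 + 38 + 62 + 80 + 8 + 118 = 586
CON1 = 388 / 586 = 0.6621
Base = 280 + 38 + 62 + 80 + 8 = 468
CON3 = 388 / 468 = 0.8291
Difference = 82.91 − 66.21 = 16.70 percentage points

16.7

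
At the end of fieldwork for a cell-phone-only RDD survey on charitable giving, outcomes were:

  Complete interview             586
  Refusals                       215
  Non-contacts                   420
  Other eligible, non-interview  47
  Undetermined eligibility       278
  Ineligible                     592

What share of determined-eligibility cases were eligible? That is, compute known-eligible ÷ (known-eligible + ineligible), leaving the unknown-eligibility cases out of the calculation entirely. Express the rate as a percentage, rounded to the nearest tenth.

Eligible (known): 586 + 215 + 420 + 47 = 1268
e = 1268 / (1268 + 592) = 1268 / 1860 = 0.6817

68.2%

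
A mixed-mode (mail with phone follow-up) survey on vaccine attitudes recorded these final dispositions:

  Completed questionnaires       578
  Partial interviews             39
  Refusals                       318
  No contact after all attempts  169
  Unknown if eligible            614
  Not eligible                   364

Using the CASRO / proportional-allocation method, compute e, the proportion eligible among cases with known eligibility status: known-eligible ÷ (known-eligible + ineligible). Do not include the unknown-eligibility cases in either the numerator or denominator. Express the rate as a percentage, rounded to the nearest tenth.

Determined eligible: 578 + 39 + 318 + 169 = 1104
e = 1104 / (1104 + 364) = 1104 / 1468 = 0.7520

75.2%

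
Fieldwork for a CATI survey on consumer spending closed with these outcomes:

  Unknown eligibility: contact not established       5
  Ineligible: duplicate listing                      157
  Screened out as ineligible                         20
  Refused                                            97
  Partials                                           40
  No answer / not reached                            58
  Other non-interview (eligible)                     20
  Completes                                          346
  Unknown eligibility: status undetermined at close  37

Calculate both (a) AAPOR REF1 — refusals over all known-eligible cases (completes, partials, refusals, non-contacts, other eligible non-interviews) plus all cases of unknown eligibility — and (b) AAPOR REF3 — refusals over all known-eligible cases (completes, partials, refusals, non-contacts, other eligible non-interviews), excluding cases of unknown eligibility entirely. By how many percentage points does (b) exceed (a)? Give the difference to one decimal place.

Eligibility not determined = 5 + 37 = 42
Screened out, ineligible = 20 + 157 = 177
Top → 97
Base → 346 + 40 + 97 + 58 + 20 + 42 = 603
REF1 = 97 / 603 = 0.1609
Base → 346 + 40 + 97 + 58 + 20 = 561
REF3 = 97 / 561 = 0.1729
Difference = 17.29 − 16.09 = 1.20 percentage points

1.2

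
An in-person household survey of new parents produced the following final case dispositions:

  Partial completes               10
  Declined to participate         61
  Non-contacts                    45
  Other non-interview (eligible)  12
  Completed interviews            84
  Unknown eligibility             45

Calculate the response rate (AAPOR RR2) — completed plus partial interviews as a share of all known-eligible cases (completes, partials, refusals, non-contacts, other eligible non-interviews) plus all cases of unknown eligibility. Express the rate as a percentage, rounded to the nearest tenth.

36.6%

Num → 84 + 10 = 94
Base → 84 + 10 + 61 + 45 + 12 + 45 = 257
RR2 = 94 / 257 = 0.3658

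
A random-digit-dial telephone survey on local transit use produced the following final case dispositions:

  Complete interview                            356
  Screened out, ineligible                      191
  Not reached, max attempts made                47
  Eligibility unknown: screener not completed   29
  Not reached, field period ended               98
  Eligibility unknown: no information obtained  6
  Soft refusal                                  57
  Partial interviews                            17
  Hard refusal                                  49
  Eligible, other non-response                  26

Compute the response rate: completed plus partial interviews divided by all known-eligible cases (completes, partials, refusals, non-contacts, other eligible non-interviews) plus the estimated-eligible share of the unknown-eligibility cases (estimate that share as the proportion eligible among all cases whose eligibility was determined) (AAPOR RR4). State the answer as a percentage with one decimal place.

Refusals = 49 + 57 = 106
Never reached = 98 + 47 = 145
Unknown eligibility = 29 + 6 = 35
Num → 356 + 17 = 373
Determined eligible → 356 + 17 + 106 + 145 + 26 = 650
e = 650 / (650 + 191) = 650 / 841 = 0.7729
e × U → 0.7729 × 35 = 27.05
Denom → 650 + 27.05 = 677.05
RR4 = 373 / 677.05 = 0.5509

55.1%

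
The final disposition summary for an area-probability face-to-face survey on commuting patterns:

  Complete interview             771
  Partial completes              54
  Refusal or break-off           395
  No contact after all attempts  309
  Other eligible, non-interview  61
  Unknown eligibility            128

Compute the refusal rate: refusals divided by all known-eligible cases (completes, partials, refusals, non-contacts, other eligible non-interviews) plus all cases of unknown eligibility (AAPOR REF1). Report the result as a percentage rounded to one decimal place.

23.0%

Num: 395
Denominator: 771 + 54 + 395 + 309 + 61 + 128 = 1718
REF1 = 395 / 1718 = 0.2299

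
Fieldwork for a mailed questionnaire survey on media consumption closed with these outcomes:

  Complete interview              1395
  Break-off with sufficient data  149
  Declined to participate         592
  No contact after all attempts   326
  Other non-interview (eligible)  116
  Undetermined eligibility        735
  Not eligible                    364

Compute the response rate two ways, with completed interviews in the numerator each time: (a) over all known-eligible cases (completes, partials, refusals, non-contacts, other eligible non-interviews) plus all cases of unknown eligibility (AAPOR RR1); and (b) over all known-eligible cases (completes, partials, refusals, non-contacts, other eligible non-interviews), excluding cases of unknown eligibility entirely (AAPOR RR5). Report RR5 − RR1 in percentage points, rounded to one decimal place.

Num = 1395
Base = 1395 + 149 + 592 + 326 + 116 + 735 = 3313
RR1 = 1395 / 3313 = 0.4211
Base = 1395 + 149 + 592 + 326 + 116 = 2578
RR5 = 1395 / 2578 = 0.5411
Difference = 54.11 − 42.11 = 12.00 percentage points

12.0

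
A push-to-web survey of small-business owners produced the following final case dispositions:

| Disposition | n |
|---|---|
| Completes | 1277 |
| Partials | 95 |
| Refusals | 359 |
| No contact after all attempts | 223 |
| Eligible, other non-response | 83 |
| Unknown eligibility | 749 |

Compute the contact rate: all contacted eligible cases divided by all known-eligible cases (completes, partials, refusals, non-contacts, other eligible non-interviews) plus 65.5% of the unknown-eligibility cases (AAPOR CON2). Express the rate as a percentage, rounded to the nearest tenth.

Num → 1277 + 95 + 359 + 83 = 1814
Known eligible → 1277 + 95 + 359 + 223 + 83 = 2037
e × U → 0.6550 × 749 = 490.60
Denom → 2037 + 490.60 = 2527.60
CON2 = 1814 / 2527.60 = 0.7177

71.8%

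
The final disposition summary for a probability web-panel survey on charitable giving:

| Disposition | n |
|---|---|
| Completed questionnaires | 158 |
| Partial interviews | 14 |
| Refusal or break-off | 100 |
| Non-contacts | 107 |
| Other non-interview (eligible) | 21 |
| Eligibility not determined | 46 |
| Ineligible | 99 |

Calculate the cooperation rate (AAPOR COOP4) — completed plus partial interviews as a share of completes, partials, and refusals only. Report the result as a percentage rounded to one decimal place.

63.2%

Top = 158 + 14 = 172
Denom = 158 + 14 + 100 = 272
COOP4 = 172 / 272 = 0.6324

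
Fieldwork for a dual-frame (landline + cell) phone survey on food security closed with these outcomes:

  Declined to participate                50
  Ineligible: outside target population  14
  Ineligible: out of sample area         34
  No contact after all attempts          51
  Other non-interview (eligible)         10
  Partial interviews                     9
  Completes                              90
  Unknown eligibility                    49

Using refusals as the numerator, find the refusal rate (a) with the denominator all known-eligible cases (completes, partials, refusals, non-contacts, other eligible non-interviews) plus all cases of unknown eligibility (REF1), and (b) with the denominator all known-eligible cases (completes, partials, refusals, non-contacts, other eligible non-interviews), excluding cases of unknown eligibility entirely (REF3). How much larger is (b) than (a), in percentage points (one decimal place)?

4.5

Ineligible = 14 + 34 = 48
Num → 50
Denominator → 90 + 9 + 50 + 51 + 10 + 49 = 259
REF1 = 50 / 259 = 0.1931
Denominator → 90 + 9 + 50 + 51 + 10 = 210
REF3 = 50 / 210 = 0.2381
Difference = 23.81 − 19.31 = 4.50 percentage points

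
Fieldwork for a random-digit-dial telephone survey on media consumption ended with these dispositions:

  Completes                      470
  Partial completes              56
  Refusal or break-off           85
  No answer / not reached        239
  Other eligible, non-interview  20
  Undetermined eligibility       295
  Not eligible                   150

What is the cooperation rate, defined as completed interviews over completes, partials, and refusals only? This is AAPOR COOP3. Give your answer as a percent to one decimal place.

76.9%

Num: 470
Denom: 470 + 56 + 85 = 611
COOP3 = 470 / 611 = 0.7692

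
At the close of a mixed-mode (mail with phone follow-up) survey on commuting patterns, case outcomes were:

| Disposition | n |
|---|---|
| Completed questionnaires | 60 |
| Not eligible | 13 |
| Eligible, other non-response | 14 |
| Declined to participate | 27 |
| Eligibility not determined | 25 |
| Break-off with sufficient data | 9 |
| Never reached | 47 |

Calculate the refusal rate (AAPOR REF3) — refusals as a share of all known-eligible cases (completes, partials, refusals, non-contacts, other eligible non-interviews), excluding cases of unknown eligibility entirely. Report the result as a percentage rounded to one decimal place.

17.2%

Numerator → 27
Base → 60 + 9 + 27 + 47 + 14 = 157
REF3 = 27 / 157 = 0.1720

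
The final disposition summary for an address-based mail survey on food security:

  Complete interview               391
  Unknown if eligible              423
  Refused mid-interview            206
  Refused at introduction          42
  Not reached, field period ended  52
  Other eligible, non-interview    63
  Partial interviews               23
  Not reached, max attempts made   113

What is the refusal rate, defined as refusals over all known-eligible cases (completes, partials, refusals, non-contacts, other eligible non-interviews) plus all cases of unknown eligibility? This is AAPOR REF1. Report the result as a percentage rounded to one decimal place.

18.9%

Refusals = 42 + 206 = 248
Non-contacts = 52 + 113 = 165
Num: 248
Base: 391 + 23 + 248 + 165 + 63 + 423 = 1313
REF1 = 248 / 1313 = 0.1889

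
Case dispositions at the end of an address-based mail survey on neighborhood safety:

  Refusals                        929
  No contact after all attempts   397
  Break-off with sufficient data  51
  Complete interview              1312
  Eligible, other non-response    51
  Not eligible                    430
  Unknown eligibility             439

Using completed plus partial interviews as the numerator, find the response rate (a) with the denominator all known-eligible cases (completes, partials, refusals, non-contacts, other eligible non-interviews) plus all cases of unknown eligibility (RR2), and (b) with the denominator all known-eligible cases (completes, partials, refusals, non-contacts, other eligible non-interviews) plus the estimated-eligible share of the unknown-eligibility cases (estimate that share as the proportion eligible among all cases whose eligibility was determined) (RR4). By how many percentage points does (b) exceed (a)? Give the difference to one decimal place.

Top: 1312 + 51 = 1363
Base: 1312 + 51 + 929 + 397 + 51 + 439 = 3179
RR2 = 1363 / 3179 = 0.4288
Known eligible: 1312 + 51 + 929 + 397 + 51 = 2740
e = 2740 / (2740 + 430) = 2740 / 3170 = 0.8644
Eligible share of unknowns: 0.8644 × 439 = 379.47
Base: 2740 + 379.47 = 3119.47
RR4 = 1363 / 3119.47 = 0.4369
Difference = 43.69 − 42.88 = 0.81 percentage points

0.8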